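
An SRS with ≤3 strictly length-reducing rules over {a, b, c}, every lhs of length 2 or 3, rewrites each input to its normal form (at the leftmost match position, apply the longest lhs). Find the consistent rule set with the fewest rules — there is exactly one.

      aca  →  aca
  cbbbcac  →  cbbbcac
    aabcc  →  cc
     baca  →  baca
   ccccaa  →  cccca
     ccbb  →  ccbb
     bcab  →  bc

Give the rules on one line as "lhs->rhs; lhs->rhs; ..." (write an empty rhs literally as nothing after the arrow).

  | aca
  | cbbbcac
  | aabcc => abcc => cc
  | baca

aa->a; ab->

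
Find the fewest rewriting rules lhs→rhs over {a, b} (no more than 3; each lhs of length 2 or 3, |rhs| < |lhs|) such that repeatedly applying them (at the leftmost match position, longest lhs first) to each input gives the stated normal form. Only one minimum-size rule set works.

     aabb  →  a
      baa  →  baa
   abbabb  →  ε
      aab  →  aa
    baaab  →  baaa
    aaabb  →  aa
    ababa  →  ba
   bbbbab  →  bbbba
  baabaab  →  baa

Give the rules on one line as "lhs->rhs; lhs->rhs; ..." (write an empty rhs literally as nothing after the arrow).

  | aabb => a
  | baa
  | abbabb => abb => ε
  | aab => aa

ab->a; aba->; abb->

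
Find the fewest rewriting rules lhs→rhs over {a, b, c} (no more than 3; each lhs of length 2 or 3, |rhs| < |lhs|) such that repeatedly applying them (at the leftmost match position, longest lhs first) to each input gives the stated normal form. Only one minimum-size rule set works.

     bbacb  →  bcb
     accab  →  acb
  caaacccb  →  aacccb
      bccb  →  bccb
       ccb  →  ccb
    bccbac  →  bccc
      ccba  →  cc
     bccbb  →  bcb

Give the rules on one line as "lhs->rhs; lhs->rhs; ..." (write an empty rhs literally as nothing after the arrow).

  | bbacb => bcb
  | accab => acb
  | caaacccb => aacccb
  | bccb

ba->; ca->; cbb->b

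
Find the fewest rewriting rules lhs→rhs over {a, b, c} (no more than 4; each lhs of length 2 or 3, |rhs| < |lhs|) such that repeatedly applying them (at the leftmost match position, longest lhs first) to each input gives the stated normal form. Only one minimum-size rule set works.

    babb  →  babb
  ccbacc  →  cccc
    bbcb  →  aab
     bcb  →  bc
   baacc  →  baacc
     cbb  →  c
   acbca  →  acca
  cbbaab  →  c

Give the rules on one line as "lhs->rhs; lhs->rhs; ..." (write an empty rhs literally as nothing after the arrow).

bbc->aa; cb->c; cba->cb

  | babb
  | ccbacc => ccbcc => cccc
  | bbcb => aab
  | bcb => bc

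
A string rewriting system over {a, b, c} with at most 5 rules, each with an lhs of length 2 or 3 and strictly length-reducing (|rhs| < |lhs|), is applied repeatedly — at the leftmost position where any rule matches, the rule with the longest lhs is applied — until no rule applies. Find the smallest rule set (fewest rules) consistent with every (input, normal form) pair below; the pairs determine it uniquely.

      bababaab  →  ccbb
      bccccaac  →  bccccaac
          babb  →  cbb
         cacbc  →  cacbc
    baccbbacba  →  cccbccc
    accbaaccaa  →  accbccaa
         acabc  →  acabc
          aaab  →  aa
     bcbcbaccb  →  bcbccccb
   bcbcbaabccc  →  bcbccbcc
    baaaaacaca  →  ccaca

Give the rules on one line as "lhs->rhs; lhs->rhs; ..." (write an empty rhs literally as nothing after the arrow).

aab->a; ba->c; baa->b; bbc->cb

  | bababaab => cbabaab => ccbaab => ccbb
  | bccccaac
  | babb => cbb
  | cacbc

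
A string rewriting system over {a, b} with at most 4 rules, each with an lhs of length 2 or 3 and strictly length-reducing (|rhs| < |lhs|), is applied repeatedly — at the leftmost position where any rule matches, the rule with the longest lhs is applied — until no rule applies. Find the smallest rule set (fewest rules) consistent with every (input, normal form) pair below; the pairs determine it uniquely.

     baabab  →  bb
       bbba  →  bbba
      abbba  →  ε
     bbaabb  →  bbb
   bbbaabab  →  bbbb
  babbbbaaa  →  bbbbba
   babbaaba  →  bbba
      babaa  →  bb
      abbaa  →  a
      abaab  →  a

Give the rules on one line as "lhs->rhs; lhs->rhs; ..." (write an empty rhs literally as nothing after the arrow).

  | baabab => bab => bb
  | bbba
  | abbba => abba => aba => aa => ε
  | bbaabb => bbb

aa->; aab->; ab->a; bab->bb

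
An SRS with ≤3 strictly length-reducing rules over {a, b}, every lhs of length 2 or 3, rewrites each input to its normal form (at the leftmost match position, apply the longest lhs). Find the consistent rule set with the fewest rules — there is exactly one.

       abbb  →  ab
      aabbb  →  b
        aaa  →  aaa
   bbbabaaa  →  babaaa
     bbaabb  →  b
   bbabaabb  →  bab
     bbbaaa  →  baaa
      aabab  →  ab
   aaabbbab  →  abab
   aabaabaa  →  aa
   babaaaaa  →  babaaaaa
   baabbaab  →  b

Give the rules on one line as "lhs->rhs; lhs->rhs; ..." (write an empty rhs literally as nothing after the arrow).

aab->; bb->b

  | abbb => abb => ab
  | aabbb => bb => b
  | aaa
  | bbbabaaa => bbabaaa => babaaa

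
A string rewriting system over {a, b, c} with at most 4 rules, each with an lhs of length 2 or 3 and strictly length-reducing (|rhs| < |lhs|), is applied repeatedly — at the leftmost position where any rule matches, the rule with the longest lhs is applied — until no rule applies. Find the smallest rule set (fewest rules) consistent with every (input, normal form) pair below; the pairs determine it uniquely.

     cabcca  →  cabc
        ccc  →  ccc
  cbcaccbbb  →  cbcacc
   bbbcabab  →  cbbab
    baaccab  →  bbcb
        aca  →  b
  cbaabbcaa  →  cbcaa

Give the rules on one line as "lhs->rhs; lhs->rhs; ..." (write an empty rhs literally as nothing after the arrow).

aca->b; baa->bb; bbb->ca; cca->c

  | cabcca => cabc
  | ccc
  | cbcaccbbb => cbcaccca => cbcacc
  | bbbcabab => cacabab => cbbab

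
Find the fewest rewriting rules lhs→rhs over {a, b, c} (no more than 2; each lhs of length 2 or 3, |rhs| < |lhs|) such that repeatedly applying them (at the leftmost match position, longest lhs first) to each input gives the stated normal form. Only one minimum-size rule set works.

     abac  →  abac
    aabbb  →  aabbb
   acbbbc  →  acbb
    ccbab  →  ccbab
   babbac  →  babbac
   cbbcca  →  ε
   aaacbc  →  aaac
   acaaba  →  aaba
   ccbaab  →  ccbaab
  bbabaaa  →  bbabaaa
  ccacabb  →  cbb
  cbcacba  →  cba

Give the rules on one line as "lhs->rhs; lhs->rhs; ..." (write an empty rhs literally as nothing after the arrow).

  | abac
  | aabbb
  | acbbbc => acbb
  | ccbab

bc->; ca->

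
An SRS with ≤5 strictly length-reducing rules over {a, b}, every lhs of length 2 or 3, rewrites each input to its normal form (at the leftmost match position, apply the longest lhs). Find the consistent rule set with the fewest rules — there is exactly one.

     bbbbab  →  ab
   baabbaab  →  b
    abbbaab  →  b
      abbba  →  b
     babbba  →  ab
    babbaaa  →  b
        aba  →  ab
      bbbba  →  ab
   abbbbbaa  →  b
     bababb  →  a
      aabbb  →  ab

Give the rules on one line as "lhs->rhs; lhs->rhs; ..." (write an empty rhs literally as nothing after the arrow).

  | bbbbab => abab => abb => ab
  | baabbaab => babbaab => bbbaab => aaab => bab => bb => b
  | abbbaab => aaaab => baab => bab => bb => b
  | abbba => aaa => ba => b

aa->b; ba->b; bb->b; bbb->a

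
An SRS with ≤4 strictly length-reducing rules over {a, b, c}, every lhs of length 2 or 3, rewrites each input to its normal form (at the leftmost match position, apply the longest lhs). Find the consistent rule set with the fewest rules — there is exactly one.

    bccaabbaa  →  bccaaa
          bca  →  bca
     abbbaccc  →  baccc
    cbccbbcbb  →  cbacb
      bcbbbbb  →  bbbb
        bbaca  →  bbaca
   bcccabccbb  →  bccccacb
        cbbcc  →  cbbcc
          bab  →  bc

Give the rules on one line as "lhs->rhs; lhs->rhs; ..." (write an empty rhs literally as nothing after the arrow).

ab->c; abb->; bcb->; ccb->ac

  | bccaabbaa => bccaaa
  | bca
  | abbbaccc => baccc
  | cbccbbcbb => cbacbcbb => cbacb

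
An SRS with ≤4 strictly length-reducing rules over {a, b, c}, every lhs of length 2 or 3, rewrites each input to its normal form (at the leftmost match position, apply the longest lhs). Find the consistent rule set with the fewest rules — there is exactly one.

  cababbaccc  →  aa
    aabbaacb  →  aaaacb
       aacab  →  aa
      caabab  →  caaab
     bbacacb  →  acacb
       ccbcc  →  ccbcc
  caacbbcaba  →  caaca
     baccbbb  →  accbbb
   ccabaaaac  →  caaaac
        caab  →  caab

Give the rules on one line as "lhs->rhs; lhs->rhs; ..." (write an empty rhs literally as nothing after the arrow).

ba->a; cab->; ccc->

  | cababbaccc => abbaccc => abaccc => aaccc => aa
  | aabbaacb => aabaacb => aaaacb
  | aacab => aa
  | caabab => caaab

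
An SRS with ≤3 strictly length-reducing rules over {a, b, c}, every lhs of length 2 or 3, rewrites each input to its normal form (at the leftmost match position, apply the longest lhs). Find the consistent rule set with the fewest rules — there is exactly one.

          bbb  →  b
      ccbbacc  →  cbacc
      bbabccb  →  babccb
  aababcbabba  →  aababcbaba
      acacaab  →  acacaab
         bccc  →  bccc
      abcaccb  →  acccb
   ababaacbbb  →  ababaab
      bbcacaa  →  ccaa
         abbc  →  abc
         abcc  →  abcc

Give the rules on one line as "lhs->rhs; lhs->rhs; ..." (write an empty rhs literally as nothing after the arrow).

bb->b; bca->c; cbb->b

  | bbb => bb => b
  | ccbbacc => cbacc
  | bbabccb => babccb
  | aababcbabba => aababcbaba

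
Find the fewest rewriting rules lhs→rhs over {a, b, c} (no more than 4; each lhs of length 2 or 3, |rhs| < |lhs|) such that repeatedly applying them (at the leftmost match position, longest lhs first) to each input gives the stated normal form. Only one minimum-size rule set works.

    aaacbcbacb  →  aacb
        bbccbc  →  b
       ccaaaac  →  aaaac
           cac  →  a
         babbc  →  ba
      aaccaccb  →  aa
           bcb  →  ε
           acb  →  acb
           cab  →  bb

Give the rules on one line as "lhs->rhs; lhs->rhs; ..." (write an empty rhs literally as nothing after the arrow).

ab->; bc->a; ca->b; cc->

  | aaacbcbacb => aaacabacb => aaabbacb => aabacb => aacb
  | bbccbc => bacbc => baca => bab => b
  | ccaaaac => aaaac
  | cac => bc => a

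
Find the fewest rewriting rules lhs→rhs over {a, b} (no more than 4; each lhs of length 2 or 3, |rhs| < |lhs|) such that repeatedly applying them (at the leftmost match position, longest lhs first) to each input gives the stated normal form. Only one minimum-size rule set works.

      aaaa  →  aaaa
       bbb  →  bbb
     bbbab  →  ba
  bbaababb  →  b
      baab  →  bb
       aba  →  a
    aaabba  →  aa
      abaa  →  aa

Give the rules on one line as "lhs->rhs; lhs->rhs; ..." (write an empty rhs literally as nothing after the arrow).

ab->; baa->b; bab->ba; bba->ab

  | aaaa
  | bbb
  | bbbab => babb => bab => ba
  | bbaababb => abababb => ababb => abb => b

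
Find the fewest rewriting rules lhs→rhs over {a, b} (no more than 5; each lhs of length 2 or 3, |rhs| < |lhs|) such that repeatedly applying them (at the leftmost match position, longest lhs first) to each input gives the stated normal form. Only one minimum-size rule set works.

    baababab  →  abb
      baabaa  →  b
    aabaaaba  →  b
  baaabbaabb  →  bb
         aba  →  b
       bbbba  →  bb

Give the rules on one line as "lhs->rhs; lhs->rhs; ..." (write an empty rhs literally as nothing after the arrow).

  | baababab => babbab => aabab => abb
  | baabaa => baba => aaa => b
  | aabaaaba => abaaba => baba => aaa => b
  | baaabbaabb => bbbbaabb => bbabb => bb

aaa->b; aba->b; bab->aa; bba->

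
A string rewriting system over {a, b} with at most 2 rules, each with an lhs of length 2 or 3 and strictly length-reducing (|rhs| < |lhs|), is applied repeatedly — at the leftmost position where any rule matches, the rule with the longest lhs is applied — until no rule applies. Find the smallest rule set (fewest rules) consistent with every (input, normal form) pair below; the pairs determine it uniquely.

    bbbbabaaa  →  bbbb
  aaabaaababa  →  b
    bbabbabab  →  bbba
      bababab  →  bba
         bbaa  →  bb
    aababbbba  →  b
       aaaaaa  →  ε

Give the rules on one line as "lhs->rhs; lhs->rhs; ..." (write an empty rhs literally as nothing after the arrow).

  | bbbbabaaa => bbbbaaaa => bbbbaa => bbbb
  | aaabaaababa => abaaababa => aaaababa => aababa => baba => baa => b
  | bbabbabab => bbababab => bbaabab => bbbab => bbba
  | bababab => baabab => bbab => bba

aa->; ab->a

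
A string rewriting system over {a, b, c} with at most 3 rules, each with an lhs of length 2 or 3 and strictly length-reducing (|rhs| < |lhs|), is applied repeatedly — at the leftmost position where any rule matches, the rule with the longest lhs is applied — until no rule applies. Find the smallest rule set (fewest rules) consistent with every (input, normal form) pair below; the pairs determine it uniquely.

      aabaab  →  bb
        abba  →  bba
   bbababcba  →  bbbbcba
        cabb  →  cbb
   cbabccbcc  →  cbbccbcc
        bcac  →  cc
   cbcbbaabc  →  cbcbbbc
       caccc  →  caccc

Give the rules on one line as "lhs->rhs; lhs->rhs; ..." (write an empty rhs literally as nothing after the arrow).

  | aabaab => abaab => baab => bab => bb
  | abba => bba
  | bbababcba => bbbabcba => bbbbcba
  | cabb => cbb

ab->b; bca->c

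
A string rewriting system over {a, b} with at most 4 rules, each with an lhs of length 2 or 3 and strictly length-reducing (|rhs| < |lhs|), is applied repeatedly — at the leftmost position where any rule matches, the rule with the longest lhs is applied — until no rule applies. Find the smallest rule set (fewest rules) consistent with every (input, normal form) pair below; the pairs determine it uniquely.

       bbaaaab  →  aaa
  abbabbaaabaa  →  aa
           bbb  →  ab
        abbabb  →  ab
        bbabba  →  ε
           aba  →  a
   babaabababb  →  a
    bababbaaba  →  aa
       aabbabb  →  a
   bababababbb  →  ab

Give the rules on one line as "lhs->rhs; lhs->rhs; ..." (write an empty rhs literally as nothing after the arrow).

aab->; ba->; baa->; bb->a

  | bbaaaab => aaaaab => aaa
  | abbabbaaabaa => aaabbaaabaa => abaaabaa => aabaa => aa
  | bbb => ab
  | abbabb => aaabb => ab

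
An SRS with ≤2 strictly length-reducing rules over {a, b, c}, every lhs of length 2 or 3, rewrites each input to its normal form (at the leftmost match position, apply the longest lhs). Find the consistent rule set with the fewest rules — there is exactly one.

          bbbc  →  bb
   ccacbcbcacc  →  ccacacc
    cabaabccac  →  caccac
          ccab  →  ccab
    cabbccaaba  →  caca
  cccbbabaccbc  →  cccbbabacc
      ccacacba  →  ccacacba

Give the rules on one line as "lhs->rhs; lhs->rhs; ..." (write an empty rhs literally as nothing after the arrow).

  | bbbc => bb
  | ccacbcbcacc => ccacbcacc => ccacacc
  | cabaabccac => cabcccac => caccac
  | ccab

aab->c; bc->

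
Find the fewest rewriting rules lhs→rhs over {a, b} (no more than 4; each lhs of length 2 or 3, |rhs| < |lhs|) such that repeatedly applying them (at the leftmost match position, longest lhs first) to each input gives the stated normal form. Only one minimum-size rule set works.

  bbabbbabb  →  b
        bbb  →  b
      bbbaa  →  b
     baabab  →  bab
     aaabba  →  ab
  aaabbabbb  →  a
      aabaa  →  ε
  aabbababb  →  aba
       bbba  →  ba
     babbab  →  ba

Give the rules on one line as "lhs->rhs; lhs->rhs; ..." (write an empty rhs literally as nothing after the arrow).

  | bbabbbabb => bbbbabb => bbabb => bbb => b
  | bbb => b
  | bbbaa => baa => b
  | baabab => baaab => bab

aa->; aab->aa; bb->; bba->b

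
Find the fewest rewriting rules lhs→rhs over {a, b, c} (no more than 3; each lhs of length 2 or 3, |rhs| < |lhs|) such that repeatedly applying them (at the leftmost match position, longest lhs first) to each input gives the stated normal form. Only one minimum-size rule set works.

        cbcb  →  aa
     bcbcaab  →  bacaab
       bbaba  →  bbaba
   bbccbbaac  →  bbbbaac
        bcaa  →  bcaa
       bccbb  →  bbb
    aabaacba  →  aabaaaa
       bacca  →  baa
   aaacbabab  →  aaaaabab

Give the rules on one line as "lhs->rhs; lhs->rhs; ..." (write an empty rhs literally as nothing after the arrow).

  | cbcb => acb => aa
  | bcbcaab => bacaab
  | bbaba
  | bbccbbaac => bbbbaac

cb->a; cc->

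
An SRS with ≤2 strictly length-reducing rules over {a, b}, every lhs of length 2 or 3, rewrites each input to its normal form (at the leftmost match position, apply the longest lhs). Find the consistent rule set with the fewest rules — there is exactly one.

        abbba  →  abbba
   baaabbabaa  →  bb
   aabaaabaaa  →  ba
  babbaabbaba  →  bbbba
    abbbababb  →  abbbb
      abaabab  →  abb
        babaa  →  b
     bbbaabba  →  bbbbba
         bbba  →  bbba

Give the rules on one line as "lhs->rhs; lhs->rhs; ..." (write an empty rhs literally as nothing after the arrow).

  | abbba
  | baaabbabaa => babbabaa => bbabaa => bbaa => bb
  | aabaaabaaa => baaabaaa => babaaa => baaa => ba
  | babbaabbaba => bbaabbaba => bbbbaba => bbbba

aa->; bab->b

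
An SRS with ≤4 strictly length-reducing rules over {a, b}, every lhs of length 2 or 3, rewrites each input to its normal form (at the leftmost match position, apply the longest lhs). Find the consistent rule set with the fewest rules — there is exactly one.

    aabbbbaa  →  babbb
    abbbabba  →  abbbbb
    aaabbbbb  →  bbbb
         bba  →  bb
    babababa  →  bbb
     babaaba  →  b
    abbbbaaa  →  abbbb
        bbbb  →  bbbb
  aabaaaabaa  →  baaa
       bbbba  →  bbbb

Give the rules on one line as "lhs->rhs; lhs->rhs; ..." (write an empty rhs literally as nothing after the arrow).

  | aabbbbaa => babbbaa => babbba => babbb
  | abbbabba => abbbbba => abbbbb
  | aaabbbbb => ababbbb => bbbb
  | bba => bb

aab->ba; aba->; bba->bb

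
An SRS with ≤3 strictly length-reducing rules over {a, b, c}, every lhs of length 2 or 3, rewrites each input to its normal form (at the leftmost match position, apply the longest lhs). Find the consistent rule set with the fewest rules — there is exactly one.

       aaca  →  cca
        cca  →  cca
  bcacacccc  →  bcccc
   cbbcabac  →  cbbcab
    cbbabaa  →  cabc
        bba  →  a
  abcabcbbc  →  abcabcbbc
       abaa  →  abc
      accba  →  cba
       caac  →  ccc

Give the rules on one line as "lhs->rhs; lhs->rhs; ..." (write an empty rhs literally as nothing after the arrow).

  | aaca => cca
  | cca
  | bcacacccc => bcacccc => bcccc
  | cbbcabac => cbbcab

aa->c; ac->; bba->a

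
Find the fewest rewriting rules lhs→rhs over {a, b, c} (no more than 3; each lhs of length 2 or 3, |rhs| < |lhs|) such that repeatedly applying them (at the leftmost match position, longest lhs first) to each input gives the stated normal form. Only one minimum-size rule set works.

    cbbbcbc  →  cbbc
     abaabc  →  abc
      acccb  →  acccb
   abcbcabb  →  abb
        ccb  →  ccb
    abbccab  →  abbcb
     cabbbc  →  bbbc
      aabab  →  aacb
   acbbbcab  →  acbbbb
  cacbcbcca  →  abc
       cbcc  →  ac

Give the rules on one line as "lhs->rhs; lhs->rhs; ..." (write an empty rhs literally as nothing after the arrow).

  | cbbbcbc => cbbba => cbbc
  | abaabc => acabc => abc
  | acccb
  | abcbcabb => abaabb => acabb => abb

ba->c; ca->; cbc->a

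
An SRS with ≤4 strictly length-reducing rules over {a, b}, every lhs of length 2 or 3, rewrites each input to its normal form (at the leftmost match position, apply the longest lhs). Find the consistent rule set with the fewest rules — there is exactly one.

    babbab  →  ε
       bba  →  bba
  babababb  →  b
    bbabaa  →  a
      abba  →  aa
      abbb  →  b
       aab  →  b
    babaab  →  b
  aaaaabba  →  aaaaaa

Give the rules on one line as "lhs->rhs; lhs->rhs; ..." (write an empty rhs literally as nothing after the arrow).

ab->b; abb->a; baa->a; bab->

  | babbab => bab => ε
  | bba
  | babababb => ababb => babb => b
  | bbabaa => baa => a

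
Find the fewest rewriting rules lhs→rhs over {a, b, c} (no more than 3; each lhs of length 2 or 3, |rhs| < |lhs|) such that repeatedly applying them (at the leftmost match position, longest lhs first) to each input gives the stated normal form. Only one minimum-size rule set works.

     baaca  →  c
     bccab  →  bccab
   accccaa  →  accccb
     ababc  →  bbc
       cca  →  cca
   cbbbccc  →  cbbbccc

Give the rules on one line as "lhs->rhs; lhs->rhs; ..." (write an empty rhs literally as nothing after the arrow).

  | baaca => aaca => bca => c
  | bccab
  | accccaa => accccb
  | ababc => aabc => bbc

aa->b; ba->a; bca->c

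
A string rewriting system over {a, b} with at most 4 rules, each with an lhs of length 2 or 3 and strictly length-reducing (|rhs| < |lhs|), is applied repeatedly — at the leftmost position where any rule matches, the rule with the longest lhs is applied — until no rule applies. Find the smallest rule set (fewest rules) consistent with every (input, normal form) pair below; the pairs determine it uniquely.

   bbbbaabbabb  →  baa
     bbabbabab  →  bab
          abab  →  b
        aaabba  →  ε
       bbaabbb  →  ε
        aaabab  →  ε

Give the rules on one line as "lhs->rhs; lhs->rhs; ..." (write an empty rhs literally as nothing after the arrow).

aab->; aba->; bb->a; bba->

  | bbbbaabbabb => abbaabbabb => aabbabb => babb => baa
  | bbabbabab => bbabab => bab
  | abab => b
  | aaabba => aba => ε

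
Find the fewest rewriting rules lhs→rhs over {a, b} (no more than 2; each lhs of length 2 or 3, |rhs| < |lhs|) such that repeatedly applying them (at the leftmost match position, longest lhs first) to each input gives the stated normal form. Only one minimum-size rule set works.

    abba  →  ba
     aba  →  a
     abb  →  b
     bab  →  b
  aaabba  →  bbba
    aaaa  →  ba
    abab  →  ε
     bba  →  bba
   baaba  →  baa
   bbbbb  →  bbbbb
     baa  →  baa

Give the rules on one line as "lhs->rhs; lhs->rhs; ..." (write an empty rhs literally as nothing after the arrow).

  | abba => ba
  | aba => a
  | abb => b
  | bab => b

aaa->b; ab->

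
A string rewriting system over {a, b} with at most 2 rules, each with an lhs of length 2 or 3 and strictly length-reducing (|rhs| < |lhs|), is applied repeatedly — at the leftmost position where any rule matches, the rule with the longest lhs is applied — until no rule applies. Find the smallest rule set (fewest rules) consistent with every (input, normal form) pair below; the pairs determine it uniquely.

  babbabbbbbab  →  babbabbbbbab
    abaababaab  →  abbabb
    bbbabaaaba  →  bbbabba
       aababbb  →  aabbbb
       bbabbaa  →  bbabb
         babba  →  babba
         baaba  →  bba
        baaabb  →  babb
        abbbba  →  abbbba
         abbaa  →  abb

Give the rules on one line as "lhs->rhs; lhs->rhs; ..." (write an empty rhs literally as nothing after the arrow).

  | babbabbbbbab
  | abaababaab => abababaab => abbabaab => abbabab => abbabb
  | bbbabaaaba => bbbabaaba => bbbababa => bbbabba
  | aababbb => aabbbb

aba->ab; baa->b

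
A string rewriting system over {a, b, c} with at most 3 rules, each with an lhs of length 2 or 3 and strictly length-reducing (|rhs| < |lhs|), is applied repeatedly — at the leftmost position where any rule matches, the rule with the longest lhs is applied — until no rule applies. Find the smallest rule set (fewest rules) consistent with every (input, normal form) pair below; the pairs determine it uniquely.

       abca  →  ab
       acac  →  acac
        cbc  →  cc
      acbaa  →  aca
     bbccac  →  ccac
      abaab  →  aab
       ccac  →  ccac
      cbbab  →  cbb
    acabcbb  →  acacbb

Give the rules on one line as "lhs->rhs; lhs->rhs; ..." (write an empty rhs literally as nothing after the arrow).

  | abca => ab
  | acac
  | cbc => cc
  | acbaa => aca

ba->; bc->c; bca->b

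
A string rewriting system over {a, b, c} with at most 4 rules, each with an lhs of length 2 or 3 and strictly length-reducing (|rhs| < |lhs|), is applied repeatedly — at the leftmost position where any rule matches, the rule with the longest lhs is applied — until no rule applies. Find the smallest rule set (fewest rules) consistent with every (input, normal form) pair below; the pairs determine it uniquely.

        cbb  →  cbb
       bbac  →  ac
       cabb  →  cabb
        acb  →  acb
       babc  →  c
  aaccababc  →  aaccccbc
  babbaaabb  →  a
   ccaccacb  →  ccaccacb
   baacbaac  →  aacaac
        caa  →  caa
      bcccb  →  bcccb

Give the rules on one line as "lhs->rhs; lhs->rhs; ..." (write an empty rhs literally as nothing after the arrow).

  | cbb
  | bbac => bac => ac
  | cabb
  | acb

aab->a; aba->cc; ba->a; bab->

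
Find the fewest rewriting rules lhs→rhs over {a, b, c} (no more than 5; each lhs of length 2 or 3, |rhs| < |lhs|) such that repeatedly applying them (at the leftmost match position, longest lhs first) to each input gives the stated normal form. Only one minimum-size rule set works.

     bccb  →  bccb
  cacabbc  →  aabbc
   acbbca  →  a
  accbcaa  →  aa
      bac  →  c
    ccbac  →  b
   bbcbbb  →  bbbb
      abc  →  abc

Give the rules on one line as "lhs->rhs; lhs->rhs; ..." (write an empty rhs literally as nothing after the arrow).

ba->; ca->a; cbb->b; ccc->b

  | bccb
  | cacabbc => acabbc => aabbc
  | acbbca => abca => aba => a
  | accbcaa => accbaa => acca => aca => aa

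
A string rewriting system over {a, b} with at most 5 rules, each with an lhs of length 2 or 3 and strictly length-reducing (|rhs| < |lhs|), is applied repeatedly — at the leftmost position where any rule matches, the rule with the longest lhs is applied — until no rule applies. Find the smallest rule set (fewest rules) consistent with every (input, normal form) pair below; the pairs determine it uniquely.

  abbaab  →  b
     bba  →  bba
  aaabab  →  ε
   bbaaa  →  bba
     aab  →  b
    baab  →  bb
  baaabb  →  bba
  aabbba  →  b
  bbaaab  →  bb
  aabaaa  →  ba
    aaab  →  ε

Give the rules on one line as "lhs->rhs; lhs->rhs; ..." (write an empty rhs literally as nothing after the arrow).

aa->; ab->; abb->ba; bbb->ba

  | abbaab => baaab => bab => b
  | bba
  | aaabab => abab => ab => ε
  | bbaaa => bba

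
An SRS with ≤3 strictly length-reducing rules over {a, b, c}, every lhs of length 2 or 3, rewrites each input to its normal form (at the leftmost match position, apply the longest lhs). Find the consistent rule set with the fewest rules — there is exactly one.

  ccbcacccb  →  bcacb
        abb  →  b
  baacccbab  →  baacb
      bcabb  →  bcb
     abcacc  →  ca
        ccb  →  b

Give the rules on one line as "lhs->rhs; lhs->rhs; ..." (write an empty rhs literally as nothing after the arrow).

ab->; cc->

  | ccbcacccb => bcacccb => bcacb
  | abb => b
  | baacccbab => baacbab => baacb
  | bcabb => bcb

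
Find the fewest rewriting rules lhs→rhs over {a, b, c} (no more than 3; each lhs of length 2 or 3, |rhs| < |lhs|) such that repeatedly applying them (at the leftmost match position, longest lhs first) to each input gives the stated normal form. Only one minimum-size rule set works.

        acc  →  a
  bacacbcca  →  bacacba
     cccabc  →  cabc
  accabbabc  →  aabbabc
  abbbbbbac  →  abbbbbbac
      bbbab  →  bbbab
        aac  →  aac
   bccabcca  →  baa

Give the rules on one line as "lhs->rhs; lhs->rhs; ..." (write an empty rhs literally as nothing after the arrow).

aba->aa; cc->

  | acc => a
  | bacacbcca => bacacba
  | cccabc => cabc
  | accabbabc => aabbabc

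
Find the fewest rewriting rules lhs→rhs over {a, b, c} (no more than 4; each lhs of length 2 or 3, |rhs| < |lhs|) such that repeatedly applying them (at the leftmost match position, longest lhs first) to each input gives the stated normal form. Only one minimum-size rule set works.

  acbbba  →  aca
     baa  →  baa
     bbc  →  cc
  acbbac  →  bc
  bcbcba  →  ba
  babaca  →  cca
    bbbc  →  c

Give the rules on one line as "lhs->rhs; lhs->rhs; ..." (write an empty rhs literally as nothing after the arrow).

aba->b; bb->c; cb->

  | acbbba => abba => aca
  | baa
  | bbc => cc
  | acbbac => abac => bc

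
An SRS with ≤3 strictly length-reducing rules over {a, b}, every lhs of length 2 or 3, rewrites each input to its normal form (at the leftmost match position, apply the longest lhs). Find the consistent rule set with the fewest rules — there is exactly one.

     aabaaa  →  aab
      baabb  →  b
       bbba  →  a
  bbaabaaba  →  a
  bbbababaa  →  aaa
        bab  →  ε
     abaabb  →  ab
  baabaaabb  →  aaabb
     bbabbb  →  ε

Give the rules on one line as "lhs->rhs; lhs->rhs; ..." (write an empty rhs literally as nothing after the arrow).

  | aabaaa => aabaa => aaba => aab
  | baabb => babb => b
  | bbba => a
  | bbaabaaba => bbabaaba => baaba => baba => a

ba->b; bab->; bbb->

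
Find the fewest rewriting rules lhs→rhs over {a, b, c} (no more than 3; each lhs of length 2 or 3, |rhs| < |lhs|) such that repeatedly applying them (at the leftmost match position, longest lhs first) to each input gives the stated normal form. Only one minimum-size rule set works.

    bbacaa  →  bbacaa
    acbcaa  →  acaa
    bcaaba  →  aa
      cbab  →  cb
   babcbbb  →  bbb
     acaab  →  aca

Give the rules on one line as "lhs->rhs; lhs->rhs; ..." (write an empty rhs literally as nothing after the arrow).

ab->; bc->

  | bbacaa
  | acbcaa => acaa
  | bcaaba => aaba => aa
  | cbab => cb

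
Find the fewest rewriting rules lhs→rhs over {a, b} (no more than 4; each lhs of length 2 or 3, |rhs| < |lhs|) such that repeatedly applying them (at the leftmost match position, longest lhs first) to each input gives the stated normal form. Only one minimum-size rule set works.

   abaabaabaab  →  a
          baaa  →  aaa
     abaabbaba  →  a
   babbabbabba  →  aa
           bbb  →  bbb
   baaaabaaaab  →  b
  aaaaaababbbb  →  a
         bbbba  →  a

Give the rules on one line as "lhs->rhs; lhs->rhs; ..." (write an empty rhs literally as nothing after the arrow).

aab->b; ab->a; ba->a

  | abaabaabaab => aaabaabaab => abaabaab => aaabaab => abaab => aaab => ab => a
  | baaa => aaa
  | abaabbaba => aaabbaba => abbaba => ababa => aaba => ba => a
  | babbabbabba => abbabbabba => ababbabba => aabbabba => bbabba => babba => abba => aba => aa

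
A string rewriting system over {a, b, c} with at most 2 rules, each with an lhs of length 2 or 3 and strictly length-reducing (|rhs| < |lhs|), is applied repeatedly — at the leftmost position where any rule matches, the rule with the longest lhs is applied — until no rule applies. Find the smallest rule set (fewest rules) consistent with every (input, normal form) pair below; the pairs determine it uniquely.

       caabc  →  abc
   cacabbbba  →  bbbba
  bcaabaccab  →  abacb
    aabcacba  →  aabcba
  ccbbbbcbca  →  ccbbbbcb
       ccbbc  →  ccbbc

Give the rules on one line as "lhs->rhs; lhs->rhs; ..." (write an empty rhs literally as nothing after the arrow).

  | caabc => abc
  | cacabbbba => cabbbba => bbbba
  | bcaabaccab => babaccab => abaccab => abacb
  | aabcacba => aabcba

bab->ab; ca->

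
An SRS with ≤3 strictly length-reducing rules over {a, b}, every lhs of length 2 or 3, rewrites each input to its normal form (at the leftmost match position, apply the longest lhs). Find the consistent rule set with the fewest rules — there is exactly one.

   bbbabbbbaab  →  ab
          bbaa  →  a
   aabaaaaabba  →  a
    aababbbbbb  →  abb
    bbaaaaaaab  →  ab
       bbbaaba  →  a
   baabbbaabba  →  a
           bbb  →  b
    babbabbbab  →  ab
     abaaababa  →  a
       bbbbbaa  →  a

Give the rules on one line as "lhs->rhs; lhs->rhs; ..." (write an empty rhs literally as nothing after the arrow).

  | bbbabbbbaab => babbbbaab => abbbbaab => abbaab => abaab => aaab => aab => ab
  | bbaa => baa => aa => a
  | aabaaaaabba => abaaaaabba => aaaaaabba => aaaaabba => aaaabba => aaabba => aabba => abba => aba => aa => a
  | aababbbbbb => ababbbbbb => aabbbbbb => abbbbbb => abbbb => abb

aa->a; ba->a; bbb->b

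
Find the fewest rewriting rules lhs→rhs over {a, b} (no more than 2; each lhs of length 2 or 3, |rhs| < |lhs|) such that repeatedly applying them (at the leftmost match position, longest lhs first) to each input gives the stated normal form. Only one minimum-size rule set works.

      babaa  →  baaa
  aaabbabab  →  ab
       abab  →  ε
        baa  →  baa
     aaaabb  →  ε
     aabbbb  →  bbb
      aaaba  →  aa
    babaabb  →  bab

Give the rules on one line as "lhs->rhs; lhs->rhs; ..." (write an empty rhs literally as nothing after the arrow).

aab->; aba->aa

  | babaa => baaa
  | aaabbabab => ababab => aabab => ab
  | abab => aab => ε
  | baa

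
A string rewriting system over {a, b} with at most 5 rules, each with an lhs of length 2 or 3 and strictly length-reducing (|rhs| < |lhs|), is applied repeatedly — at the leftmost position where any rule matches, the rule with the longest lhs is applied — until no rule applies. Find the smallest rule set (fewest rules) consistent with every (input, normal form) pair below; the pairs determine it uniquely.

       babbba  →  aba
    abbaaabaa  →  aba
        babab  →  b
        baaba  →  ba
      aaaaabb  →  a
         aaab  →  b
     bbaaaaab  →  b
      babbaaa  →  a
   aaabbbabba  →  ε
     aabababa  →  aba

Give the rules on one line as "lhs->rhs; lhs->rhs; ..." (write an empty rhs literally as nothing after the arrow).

aa->a; aaa->; bab->b; bb->a

  | babbba => bbba => aba
  | abbaaabaa => aaaaabaa => aabaa => abaa => aba
  | babab => bab => b
  | baaba => baba => ba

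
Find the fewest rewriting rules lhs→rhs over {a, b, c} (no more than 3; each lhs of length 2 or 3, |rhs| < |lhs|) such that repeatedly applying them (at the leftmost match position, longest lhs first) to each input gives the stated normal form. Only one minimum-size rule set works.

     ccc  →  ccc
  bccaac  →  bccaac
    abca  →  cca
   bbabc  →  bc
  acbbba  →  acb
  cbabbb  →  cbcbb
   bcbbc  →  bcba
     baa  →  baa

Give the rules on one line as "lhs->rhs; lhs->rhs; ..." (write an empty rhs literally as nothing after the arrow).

ab->c; bba->; bbc->ba

  | ccc
  | bccaac
  | abca => cca
  | bbabc => bc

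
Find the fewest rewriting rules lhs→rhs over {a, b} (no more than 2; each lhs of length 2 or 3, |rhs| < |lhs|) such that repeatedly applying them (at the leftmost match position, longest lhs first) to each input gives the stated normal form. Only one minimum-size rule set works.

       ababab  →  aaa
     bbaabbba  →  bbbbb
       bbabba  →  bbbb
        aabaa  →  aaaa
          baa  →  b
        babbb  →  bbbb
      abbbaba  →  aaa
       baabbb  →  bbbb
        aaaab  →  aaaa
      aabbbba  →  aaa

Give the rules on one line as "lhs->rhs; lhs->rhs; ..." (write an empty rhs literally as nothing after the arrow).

ab->a; ba->b

  | ababab => aabab => aaab => aaa
  | bbaabbba => bbabbba => bbbbba => bbbbb
  | bbabba => bbbba => bbbb
  | aabaa => aaaa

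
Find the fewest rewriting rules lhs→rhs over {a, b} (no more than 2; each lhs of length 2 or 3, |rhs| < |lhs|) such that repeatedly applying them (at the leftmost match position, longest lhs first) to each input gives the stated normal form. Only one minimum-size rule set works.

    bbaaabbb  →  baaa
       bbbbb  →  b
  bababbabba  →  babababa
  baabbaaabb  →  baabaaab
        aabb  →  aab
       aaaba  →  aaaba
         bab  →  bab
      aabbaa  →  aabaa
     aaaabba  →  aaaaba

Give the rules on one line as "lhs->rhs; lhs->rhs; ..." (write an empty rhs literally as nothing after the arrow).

bb->b; bbb->

  | bbaaabbb => baaabbb => baaa
  | bbbbb => bb => b
  | bababbabba => babababba => babababa
  | baabbaaabb => baabaaabb => baabaaab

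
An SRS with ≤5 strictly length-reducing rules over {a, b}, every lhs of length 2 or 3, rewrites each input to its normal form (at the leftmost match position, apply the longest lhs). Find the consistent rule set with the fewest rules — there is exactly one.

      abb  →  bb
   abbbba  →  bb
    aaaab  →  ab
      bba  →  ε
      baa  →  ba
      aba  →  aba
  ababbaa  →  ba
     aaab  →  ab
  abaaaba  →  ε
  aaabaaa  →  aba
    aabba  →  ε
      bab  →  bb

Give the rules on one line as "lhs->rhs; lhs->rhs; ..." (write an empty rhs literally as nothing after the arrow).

  | abb => bb
  | abbbba => bbbba => bb
  | aaaab => aaab => aab => ab
  | bba => ε

aa->a; abb->bb; bab->bb; bba->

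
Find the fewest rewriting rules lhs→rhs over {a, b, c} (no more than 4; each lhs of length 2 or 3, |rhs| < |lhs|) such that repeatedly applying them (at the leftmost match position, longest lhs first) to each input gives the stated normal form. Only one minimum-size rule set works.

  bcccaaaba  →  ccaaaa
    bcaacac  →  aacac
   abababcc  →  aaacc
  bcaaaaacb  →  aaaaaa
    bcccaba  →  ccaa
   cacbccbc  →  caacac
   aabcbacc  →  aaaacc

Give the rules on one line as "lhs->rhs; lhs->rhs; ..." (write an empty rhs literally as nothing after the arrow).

  | bcccaaaba => ccaaaba => ccaaaa
  | bcaacac => aacac
  | abababcc => aababcc => aaabcc => aaacc
  | bcaaaaacb => aaaaacb => aaaaaa

ab->a; bc->; cb->a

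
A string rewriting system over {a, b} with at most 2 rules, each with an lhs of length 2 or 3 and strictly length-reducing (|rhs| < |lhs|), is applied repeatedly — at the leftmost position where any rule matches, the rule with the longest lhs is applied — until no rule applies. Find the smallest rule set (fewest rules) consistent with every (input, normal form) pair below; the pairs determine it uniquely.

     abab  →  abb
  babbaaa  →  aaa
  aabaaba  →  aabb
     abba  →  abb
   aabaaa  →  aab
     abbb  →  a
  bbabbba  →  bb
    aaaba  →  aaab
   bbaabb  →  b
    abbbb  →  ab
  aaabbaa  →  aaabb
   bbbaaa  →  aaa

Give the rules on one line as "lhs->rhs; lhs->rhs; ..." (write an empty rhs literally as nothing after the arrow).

ba->b; bbb->

  | abab => abb
  | babbaaa => bbbaaa => aaa
  | aabaaba => aababa => aabba => aabb
  | abba => abb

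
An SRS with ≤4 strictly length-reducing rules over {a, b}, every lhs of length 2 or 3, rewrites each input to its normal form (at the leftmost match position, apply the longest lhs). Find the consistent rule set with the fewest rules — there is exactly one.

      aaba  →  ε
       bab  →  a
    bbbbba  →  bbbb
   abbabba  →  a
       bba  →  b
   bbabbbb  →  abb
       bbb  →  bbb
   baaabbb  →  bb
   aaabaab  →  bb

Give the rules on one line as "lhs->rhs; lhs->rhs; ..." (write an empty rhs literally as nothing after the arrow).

aa->; ba->; baa->ab; bab->a

  | aaba => ba => ε
  | bab => a
  | bbbbba => bbbb
  | abbabba => ababa => aaa => a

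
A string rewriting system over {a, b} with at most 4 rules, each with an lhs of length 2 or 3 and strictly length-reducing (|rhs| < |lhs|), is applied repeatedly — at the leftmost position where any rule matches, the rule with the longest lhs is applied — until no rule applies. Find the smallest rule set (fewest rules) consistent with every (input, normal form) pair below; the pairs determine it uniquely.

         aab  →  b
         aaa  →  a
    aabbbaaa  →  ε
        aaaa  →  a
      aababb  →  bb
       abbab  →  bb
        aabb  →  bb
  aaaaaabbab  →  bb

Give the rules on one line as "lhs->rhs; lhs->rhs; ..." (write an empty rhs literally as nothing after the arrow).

aa->a; ab->b; ba->

  | aab => ab => b
  | aaa => aa => a
  | aabbbaaa => abbbaaa => bbbaaa => bbaa => ba => ε
  | aaaa => aaa => aa => a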